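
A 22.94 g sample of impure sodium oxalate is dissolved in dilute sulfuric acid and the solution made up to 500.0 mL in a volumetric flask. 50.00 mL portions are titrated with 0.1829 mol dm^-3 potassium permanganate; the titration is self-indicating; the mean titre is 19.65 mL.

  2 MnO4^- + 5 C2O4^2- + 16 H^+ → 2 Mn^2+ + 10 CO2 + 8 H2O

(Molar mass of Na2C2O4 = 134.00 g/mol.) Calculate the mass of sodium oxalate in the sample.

n(KMnO4) per titration = 0.01965 × 0.1829 = 3.594 × 10^-3 mol
From the 5:2 ratio, n(Na2C2O4) in each aliquot = 5/2 × 3.594 × 10^-3 = 8.985 × 10^-3 mol
n(Na2C2O4) in the whole flask = 8.985 × 10^-3 × 500.0/50.00 = 0.08985 mol
mass of Na2C2O4 = 0.08985 × 134.00 = 12.04 g

12.04 g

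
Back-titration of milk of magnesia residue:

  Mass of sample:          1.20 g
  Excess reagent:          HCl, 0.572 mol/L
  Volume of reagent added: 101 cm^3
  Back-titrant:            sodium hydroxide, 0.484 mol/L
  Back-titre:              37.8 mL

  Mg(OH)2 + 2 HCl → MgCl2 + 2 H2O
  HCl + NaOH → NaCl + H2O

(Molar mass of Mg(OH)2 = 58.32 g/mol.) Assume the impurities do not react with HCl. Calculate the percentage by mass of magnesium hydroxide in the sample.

95.9 %

n(HCl) added = 0.101 × 0.572 = 0.0578 mol
n(NaOH) used in back-titration = 0.0378 × 0.484 = 0.0183 mol
n(HCl) left over = 0.0183 mol (1:1 ratio)
n(HCl) consumed by analyte = 0.0578 − 0.0183 = 0.0395 mol
From the 1:2 ratio, n(Mg(OH)2) = 1/2 × 0.0395 = 0.0197 mol
mass of Mg(OH)2 = 0.0197 × 58.32 = 1.15 g
% Mg(OH)2 = 1.15 / 1.20 × 100 = 95.9 %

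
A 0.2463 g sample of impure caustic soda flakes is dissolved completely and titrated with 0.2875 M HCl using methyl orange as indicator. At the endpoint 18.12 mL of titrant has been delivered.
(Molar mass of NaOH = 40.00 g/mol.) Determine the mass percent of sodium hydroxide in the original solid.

NaOH + HCl → NaCl + H2O
n(HCl) = 0.01812 L × 0.2875 mol/L = 5.210 × 10^-3 mol
n(NaOH) = 5.210 × 10^-3 mol (1:1 ratio)
mass of NaOH = 5.210 × 10^-3 × 40.00 g/mol = 0.2084 g
% NaOH = 0.2084 / 0.2463 × 100 = 84.60 %

84.60 %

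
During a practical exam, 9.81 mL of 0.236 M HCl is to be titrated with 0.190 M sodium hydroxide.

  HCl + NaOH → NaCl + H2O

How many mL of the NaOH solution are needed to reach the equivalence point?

12.2 mL

n(HCl) = 0.00981 L × 0.236 mol/L = 2.32 × 10^-3 mol
n(NaOH) = 2.32 × 10^-3 mol (1:1 stoichiometry)
V(NaOH) = 2.32 × 10^-3 mol / 0.190 mol/L = 0.0122 L = 12.2 mL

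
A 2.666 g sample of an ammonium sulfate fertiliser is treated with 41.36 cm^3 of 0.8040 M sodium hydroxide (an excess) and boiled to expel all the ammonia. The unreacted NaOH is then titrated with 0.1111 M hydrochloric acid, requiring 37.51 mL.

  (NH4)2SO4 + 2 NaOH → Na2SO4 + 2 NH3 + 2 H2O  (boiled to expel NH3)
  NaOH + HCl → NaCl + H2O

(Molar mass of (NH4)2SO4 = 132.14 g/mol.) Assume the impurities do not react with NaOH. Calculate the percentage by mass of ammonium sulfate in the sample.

n(NaOH) added = 0.04136 × 0.8040 = 0.03325 mol
n(HCl) used in back-titration = 0.03751 × 0.1111 = 4.167 × 10^-3 mol
n(NaOH) left over = 4.167 × 10^-3 mol (1:1 ratio)
n(NaOH) consumed by analyte = 0.03325 − 4.167 × 10^-3 = 0.02909 mol
From the 1:2 ratio, n((NH4)2SO4) = 1/2 × 0.02909 = 0.01454 mol
mass of (NH4)2SO4 = 0.01454 × 132.14 = 1.922 g
% (NH4)2SO4 = 1.922 / 2.666 × 100 = 72.08 %

72.08 %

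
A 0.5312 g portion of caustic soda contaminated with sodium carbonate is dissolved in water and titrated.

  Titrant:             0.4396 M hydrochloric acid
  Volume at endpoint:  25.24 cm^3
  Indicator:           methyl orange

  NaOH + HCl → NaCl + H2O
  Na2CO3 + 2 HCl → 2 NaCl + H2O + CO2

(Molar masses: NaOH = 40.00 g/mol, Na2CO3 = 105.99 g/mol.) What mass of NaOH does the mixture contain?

n(HCl) = 0.02524 × 0.4396 = 0.01110 mol
Let x = n(NaOH), y = n(Na2CO3).
Titrant: 1x + 2y = 0.01110;  mass: 40.00x + 105.99y = 0.5312
Solving, x = 4.371 × 10^-3 mol, y = 3.362 × 10^-3 mol
mass of NaOH = 4.371 × 10^-3 × 40.00 = 0.1749 g

0.1749 g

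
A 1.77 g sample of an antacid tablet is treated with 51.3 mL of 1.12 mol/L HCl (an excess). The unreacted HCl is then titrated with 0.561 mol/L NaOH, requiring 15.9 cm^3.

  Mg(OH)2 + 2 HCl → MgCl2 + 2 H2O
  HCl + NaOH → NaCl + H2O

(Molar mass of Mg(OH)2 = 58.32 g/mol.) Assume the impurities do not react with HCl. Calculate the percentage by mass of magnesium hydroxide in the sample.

80.0 %

n(HCl) added = 0.0513 × 1.12 = 0.0575 mol
n(NaOH) used in back-titration = 0.0159 × 0.561 = 8.92 × 10^-3 mol
n(HCl) left over = 8.92 × 10^-3 mol (1:1 ratio)
n(HCl) consumed by analyte = 0.0575 − 8.92 × 10^-3 = 0.0485 mol
From the 1:2 ratio, n(Mg(OH)2) = 1/2 × 0.0485 = 0.0243 mol
mass of Mg(OH)2 = 0.0243 × 58.32 = 1.42 g
% Mg(OH)2 = 1.42 / 1.77 × 100 = 80.0 %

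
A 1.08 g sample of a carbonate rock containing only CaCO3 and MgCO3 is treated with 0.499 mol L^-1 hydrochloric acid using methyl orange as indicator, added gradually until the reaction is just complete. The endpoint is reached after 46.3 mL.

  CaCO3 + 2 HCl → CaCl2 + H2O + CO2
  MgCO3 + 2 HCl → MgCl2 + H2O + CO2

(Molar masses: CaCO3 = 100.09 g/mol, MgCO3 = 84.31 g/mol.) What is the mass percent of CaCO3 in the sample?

62.3 %

n(HCl) = 0.0463 × 0.499 = 0.0231 mol
Let x = n(CaCO3), y = n(MgCO3).
Titrant: 2x + 2y = 0.0231;  mass: 100.09x + 84.31y = 1.08
Solving, x = 6.72 × 10^-3 mol, y = 4.83 × 10^-3 mol
mass of CaCO3 = 6.72 × 10^-3 × 100.09 = 0.673 g
% CaCO3 = 0.673 / 1.08 × 100 = 62.3 %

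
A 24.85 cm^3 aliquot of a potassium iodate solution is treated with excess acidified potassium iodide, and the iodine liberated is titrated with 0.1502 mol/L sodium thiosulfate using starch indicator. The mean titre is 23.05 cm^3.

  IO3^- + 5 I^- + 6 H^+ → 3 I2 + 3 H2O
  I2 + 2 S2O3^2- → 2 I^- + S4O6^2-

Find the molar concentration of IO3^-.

n(S2O3^2-) = 0.02305 × 0.1502 = 3.462 × 10^-3 mol
n(I2) = n(S2O3^2-)/2 = 1.731 × 10^-3 mol
From the 1:3 ratio, n(IO3^-) in the aliquot = 1/3 × 1.731 × 10^-3 = 5.770 × 10^-4 mol
[IO3^-] = 5.770 × 10^-4 / 0.02485 = 0.02322 mol/L

0.02322 mol/L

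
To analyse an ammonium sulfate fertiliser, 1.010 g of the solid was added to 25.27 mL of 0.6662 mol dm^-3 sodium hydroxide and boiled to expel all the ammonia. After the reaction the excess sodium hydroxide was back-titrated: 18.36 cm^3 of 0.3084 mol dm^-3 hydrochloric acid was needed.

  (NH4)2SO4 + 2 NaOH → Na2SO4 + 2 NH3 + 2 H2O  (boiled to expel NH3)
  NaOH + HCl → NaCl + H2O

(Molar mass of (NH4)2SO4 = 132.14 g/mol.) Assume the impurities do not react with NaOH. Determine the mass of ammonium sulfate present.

n(NaOH) added = 0.02527 × 0.6662 = 0.01683 mol
n(HCl) used in back-titration = 0.01836 × 0.3084 = 5.662 × 10^-3 mol
n(NaOH) left over = 5.662 × 10^-3 mol (1:1 ratio)
n(NaOH) consumed by analyte = 0.01683 − 5.662 × 10^-3 = 0.01117 mol
From the 1:2 ratio, n((NH4)2SO4) = 1/2 × 0.01117 = 5.586 × 10^-3 mol
mass of (NH4)2SO4 = 5.586 × 10^-3 × 132.14 = 0.7382 g

0.7382 g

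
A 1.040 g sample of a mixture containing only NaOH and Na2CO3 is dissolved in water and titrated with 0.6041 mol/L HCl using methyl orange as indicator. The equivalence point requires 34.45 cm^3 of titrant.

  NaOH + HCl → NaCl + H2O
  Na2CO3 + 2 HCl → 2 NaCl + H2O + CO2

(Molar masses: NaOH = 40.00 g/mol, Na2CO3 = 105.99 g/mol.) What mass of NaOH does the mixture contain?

0.1936 g

n(HCl) = 0.03445 × 0.6041 = 0.02081 mol
Let x = n(NaOH), y = n(Na2CO3).
Titrant: 1x + 2y = 0.02081;  mass: 40.00x + 105.99y = 1.040
Solving, x = 4.840 × 10^-3 mol, y = 7.986 × 10^-3 mol
mass of NaOH = 4.840 × 10^-3 × 40.00 = 0.1936 g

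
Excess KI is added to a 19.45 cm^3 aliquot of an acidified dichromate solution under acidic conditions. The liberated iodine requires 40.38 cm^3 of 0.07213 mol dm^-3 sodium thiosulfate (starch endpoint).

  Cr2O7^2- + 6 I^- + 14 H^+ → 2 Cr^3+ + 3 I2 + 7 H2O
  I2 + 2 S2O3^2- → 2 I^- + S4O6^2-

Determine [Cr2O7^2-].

0.02496 mol/L

n(S2O3^2-) = 0.04038 × 0.07213 = 2.913 × 10^-3 mol
n(I2) = n(S2O3^2-)/2 = 1.456 × 10^-3 mol
From the 1:3 ratio, n(Cr2O7^2-) in the aliquot = 1/3 × 1.456 × 10^-3 = 4.854 × 10^-4 mol
[Cr2O7^2-] = 4.854 × 10^-4 / 0.01945 = 0.02496 mol/L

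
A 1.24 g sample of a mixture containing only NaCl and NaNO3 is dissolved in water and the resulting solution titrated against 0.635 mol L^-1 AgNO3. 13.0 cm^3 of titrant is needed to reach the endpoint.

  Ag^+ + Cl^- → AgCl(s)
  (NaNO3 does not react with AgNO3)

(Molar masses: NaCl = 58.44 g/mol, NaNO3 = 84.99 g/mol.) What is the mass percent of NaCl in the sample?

38.9 %

n(AgNO3) = 0.0130 × 0.635 = 8.26 × 10^-3 mol
Let x = n(NaCl), y = n(NaNO3).
Titrant: 1x = 8.26 × 10^-3;  mass: 58.44x + 84.99y = 1.24
Solving, x = 8.26 × 10^-3 mol, y = 8.91 × 10^-3 mol
mass of NaCl = 8.26 × 10^-3 × 58.44 = 0.482 g
% NaCl = 0.482 / 1.24 × 100 = 38.9 %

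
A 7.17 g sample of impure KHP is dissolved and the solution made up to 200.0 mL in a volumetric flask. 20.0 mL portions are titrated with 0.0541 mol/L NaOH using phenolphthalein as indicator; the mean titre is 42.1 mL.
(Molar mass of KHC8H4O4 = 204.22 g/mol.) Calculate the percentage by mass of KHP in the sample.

KHC8H4O4 + NaOH → KNaC8H4O4 + H2O
n(NaOH) per titration = 0.0421 × 0.0541 = 2.28 × 10^-3 mol
n(KHC8H4O4) in each aliquot = 2.28 × 10^-3 mol (1:1 ratio)
n(KHC8H4O4) in the whole flask = 2.28 × 10^-3 × 200.0/20.0 = 0.0228 mol
mass of KHC8H4O4 = 0.0228 × 204.22 = 4.65 g
% KHC8H4O4 = 4.65 / 7.17 × 100 = 64.9 %

64.9 %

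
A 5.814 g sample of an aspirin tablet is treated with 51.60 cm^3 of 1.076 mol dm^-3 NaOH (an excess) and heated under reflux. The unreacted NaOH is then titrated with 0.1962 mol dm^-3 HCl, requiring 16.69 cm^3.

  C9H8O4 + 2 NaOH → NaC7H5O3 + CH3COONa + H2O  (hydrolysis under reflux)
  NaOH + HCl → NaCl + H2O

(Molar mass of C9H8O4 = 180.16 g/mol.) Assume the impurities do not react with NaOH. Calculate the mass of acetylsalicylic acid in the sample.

4.706 g

n(NaOH) added = 0.05160 × 1.076 = 0.05552 mol
n(HCl) used in back-titration = 0.01669 × 0.1962 = 3.275 × 10^-3 mol
n(NaOH) left over = 3.275 × 10^-3 mol (1:1 ratio)
n(NaOH) consumed by analyte = 0.05552 − 3.275 × 10^-3 = 0.05225 mol
From the 1:2 ratio, n(C9H8O4) = 1/2 × 0.05225 = 0.02612 mol
mass of C9H8O4 = 0.02612 × 180.16 = 4.706 g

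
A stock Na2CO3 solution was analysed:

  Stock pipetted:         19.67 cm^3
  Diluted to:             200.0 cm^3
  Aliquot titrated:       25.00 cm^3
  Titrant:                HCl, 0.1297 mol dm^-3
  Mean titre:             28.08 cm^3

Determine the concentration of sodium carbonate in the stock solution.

0.7406 mol/L

Na2CO3 + 2 HCl → 2 NaCl + H2O + CO2
n(HCl) = 0.02808 × 0.1297 = 3.642 × 10^-3 mol
From the 1:2 ratio, n(Na2CO3) in the aliquot = 1/2 × 3.642 × 10^-3 = 1.821 × 10^-3 mol
[Na2CO3]_dilute = 1.821 × 10^-3 / 0.02500 = 0.07284 mol/L
Dilution factor = 200.0 / 19.67 = 10.17
[Na2CO3]_stock = 0.07284 × 10.17 = 0.7406 mol/L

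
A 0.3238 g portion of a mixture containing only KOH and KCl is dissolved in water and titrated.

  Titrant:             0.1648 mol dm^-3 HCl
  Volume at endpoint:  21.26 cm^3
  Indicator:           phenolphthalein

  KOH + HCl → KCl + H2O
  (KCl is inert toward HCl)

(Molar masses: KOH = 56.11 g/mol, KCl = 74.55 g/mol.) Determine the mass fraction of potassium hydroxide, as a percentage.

n(HCl) = 0.02126 × 0.1648 = 3.504 × 10^-3 mol
Let x = n(KOH), y = n(KCl).
Titrant: 1x = 3.504 × 10^-3;  mass: 56.11x + 74.55y = 0.3238
Solving, x = 3.504 × 10^-3 mol, y = 1.706 × 10^-3 mol
mass of KOH = 3.504 × 10^-3 × 56.11 = 0.1966 g
% KOH = 0.1966 / 0.3238 × 100 = 60.71 %

60.71 %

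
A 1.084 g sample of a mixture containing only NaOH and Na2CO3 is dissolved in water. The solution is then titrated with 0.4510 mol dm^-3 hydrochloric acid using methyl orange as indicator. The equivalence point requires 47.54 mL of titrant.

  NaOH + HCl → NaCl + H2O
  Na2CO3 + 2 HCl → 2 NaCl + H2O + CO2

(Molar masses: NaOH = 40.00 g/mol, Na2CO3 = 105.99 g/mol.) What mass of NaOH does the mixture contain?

n(HCl) = 0.04754 × 0.4510 = 0.02144 mol
Let x = n(NaOH), y = n(Na2CO3).
Titrant: 1x + 2y = 0.02144;  mass: 40.00x + 105.99y = 1.084
Solving, x = 4.020 × 10^-3 mol, y = 8.710 × 10^-3 mol
mass of NaOH = 4.020 × 10^-3 × 40.00 = 0.1608 g

0.1608 g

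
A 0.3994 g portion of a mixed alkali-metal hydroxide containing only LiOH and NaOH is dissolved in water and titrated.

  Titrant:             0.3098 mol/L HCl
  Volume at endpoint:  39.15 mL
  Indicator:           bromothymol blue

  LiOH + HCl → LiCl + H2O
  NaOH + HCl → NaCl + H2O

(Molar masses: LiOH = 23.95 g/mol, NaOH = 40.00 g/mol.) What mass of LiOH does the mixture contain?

n(HCl) = 0.03915 × 0.3098 = 0.01213 mol
Let x = n(LiOH), y = n(NaOH).
Titrant: 1x + 1y = 0.01213;  mass: 23.95x + 40.00y = 0.3994
Solving, x = 5.342 × 10^-3 mol, y = 6.786 × 10^-3 mol
mass of LiOH = 5.342 × 10^-3 × 23.95 = 0.1280 g

0.1280 g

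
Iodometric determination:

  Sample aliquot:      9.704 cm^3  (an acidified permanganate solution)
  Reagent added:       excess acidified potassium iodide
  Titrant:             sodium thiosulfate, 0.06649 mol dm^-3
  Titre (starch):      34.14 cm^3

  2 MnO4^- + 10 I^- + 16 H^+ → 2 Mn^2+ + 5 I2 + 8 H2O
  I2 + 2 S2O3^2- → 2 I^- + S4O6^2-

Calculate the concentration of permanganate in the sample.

n(S2O3^2-) = 0.03414 × 0.06649 = 2.270 × 10^-3 mol
n(I2) = n(S2O3^2-)/2 = 1.135 × 10^-3 mol
From the 2:5 ratio, n(MnO4^-) in the aliquot = 2/5 × 1.135 × 10^-3 = 4.540 × 10^-4 mol
[MnO4^-] = 4.540 × 10^-4 / 0.009704 = 0.04678 mol/L

0.04678 mol/L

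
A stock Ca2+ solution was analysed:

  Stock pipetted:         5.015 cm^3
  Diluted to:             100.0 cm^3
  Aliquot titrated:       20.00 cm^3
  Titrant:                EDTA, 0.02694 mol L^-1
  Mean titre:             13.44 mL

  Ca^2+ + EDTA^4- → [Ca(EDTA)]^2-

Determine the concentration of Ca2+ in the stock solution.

0.3610 mol/L

n(EDTA) = 0.01344 × 0.02694 = 3.621 × 10^-4 mol
n(Ca2+) in the aliquot = 3.621 × 10^-4 mol (1:1 ratio)
[Ca2+]_dilute = 3.621 × 10^-4 / 0.02000 = 0.01810 mol/L
Dilution factor = 100.0 / 5.015 = 19.94
[Ca2+]_stock = 0.01810 × 19.94 = 0.3610 mol/L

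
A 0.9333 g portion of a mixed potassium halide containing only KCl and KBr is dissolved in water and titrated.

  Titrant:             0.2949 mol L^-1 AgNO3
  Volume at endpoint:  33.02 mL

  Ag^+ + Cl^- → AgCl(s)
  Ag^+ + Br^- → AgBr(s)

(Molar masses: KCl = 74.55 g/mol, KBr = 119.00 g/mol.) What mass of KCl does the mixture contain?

n(AgNO3) = 0.03302 × 0.2949 = 9.738 × 10^-3 mol
Let x = n(KCl), y = n(KBr).
Titrant: 1x + 1y = 9.738 × 10^-3;  mass: 74.55x + 119.00y = 0.9333
Solving, x = 5.073 × 10^-3 mol, y = 4.665 × 10^-3 mol
mass of KCl = 5.073 × 10^-3 × 74.55 = 0.3782 g

0.3782 g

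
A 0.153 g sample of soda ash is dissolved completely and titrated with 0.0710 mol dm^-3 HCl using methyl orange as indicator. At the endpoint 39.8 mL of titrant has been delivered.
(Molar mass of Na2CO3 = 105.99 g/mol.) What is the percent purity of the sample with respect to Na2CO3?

Na2CO3 + 2 HCl → 2 NaCl + H2O + CO2
n(HCl) = 0.0398 L × 0.0710 mol/L = 2.83 × 10^-3 mol
From the 1:2 ratio, n(Na2CO3) = 1/2 × 2.83 × 10^-3 = 1.41 × 10^-3 mol
mass of Na2CO3 = 1.41 × 10^-3 × 105.99 g/mol = 0.150 g
% Na2CO3 = 0.150 / 0.153 × 100 = 97.9 %

97.9 %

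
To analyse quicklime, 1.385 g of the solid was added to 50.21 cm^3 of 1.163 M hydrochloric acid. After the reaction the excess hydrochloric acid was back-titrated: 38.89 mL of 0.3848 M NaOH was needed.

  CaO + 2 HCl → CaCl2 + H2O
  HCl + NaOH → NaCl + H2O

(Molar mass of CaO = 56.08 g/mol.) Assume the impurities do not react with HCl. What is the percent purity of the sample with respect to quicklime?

87.92 %

n(HCl) added = 0.05021 × 1.163 = 0.05839 mol
n(NaOH) used in back-titration = 0.03889 × 0.3848 = 0.01496 mol
n(HCl) left over = 0.01496 mol (1:1 ratio)
n(HCl) consumed by analyte = 0.05839 − 0.01496 = 0.04343 mol
From the 1:2 ratio, n(CaO) = 1/2 × 0.04343 = 0.02171 mol
mass of CaO = 0.02171 × 56.08 = 1.218 g
% CaO = 1.218 / 1.385 × 100 = 87.92 %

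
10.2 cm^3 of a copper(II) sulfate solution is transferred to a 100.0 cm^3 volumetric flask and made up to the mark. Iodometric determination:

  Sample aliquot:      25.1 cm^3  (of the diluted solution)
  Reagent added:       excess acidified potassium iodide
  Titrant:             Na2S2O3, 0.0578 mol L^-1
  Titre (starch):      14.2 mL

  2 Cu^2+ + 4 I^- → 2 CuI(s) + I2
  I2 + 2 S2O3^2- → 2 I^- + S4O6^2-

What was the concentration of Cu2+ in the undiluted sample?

0.321 mol/L

n(S2O3^2-) = 0.0142 × 0.0578 = 8.21 × 10^-4 mol
n(I2) = n(S2O3^2-)/2 = 4.10 × 10^-4 mol
From the 2:1 ratio, n(Cu2+) in the aliquot = 2/1 × 4.10 × 10^-4 = 8.21 × 10^-4 mol
[Cu2+]_dilute = 8.21 × 10^-4 / 0.0251 = 0.0327 mol/L
[Cu2+]_original = 0.0327 × 100.0/10.2 = 0.321 mol/L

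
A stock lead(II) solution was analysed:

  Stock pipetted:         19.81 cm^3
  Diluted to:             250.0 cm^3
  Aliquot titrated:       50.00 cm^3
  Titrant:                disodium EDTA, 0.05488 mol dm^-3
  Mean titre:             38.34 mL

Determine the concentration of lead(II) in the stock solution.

Pb^2+ + EDTA^4- → [Pb(EDTA)]^2-
n(EDTA) = 0.03834 × 0.05488 = 2.104 × 10^-3 mol
n(Pb2+) in the aliquot = 2.104 × 10^-3 mol (1:1 ratio)
[Pb2+]_dilute = 2.104 × 10^-3 / 0.05000 = 0.04208 mol/L
Dilution factor = 250.0 / 19.81 = 12.62
[Pb2+]_stock = 0.04208 × 12.62 = 0.5311 mol/L

0.5311 mol/L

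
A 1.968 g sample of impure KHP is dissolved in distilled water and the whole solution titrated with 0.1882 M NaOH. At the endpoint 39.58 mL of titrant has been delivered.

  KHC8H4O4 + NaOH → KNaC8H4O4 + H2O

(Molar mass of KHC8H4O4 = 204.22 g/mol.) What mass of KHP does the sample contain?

1.521 g

n(NaOH) = 0.03958 L × 0.1882 mol/L = 7.449 × 10^-3 mol
n(KHC8H4O4) = 7.449 × 10^-3 mol (1:1 ratio)
mass of KHC8H4O4 = 7.449 × 10^-3 × 204.22 g/mol = 1.521 g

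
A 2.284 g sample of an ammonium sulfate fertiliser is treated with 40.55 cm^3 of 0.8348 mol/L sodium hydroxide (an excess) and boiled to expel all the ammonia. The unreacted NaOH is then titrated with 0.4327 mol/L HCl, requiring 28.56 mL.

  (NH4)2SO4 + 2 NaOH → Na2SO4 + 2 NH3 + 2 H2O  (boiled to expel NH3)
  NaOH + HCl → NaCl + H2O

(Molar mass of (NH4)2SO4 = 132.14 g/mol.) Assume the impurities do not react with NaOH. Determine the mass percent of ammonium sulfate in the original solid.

n(NaOH) added = 0.04055 × 0.8348 = 0.03385 mol
n(HCl) used in back-titration = 0.02856 × 0.4327 = 0.01236 mol
n(NaOH) left over = 0.01236 mol (1:1 ratio)
n(NaOH) consumed by analyte = 0.03385 − 0.01236 = 0.02149 mol
From the 1:2 ratio, n((NH4)2SO4) = 1/2 × 0.02149 = 0.01075 mol
mass of (NH4)2SO4 = 0.01075 × 132.14 = 1.420 g
% (NH4)2SO4 = 1.420 / 2.284 × 100 = 62.17 %

62.17 %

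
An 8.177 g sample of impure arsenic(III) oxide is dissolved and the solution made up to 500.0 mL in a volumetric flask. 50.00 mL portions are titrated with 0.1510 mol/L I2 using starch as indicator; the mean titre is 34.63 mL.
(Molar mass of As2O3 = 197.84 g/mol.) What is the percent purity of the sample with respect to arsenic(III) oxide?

As2O3 + 2 I2 + 2 H2O → As2O5 + 4 HI
n(I2) per titration = 0.03463 × 0.1510 = 5.229 × 10^-3 mol
From the 1:2 ratio, n(As2O3) in each aliquot = 1/2 × 5.229 × 10^-3 = 2.615 × 10^-3 mol
n(As2O3) in the whole flask = 2.615 × 10^-3 × 500.0/50.00 = 0.02615 mol
mass of As2O3 = 0.02615 × 197.84 = 5.173 g
% As2O3 = 5.173 / 8.177 × 100 = 63.26 %

63.26 %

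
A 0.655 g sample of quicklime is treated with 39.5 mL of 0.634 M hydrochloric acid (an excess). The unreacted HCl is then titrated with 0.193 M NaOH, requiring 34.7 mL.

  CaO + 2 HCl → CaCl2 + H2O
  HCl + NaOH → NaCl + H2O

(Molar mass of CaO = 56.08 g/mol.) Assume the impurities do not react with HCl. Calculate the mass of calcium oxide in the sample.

0.514 g

n(HCl) added = 0.0395 × 0.634 = 0.0250 mol
n(NaOH) used in back-titration = 0.0347 × 0.193 = 6.70 × 10^-3 mol
n(HCl) left over = 6.70 × 10^-3 mol (1:1 ratio)
n(HCl) consumed by analyte = 0.0250 − 6.70 × 10^-3 = 0.0183 mol
From the 1:2 ratio, n(CaO) = 1/2 × 0.0183 = 9.17 × 10^-3 mol
mass of CaO = 9.17 × 10^-3 × 56.08 = 0.514 g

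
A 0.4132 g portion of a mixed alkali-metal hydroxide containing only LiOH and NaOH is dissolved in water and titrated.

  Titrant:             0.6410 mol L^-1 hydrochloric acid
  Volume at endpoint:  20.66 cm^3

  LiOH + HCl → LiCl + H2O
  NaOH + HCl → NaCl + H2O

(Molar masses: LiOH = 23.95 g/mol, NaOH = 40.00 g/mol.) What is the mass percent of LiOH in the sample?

n(HCl) = 0.02066 × 0.6410 = 0.01324 mol
Let x = n(LiOH), y = n(NaOH).
Titrant: 1x + 1y = 0.01324;  mass: 23.95x + 40.00y = 0.4132
Solving, x = 7.260 × 10^-3 mol, y = 5.983 × 10^-3 mol
mass of LiOH = 7.260 × 10^-3 × 23.95 = 0.1739 g
% LiOH = 0.1739 / 0.4132 × 100 = 42.08 %

42.08 %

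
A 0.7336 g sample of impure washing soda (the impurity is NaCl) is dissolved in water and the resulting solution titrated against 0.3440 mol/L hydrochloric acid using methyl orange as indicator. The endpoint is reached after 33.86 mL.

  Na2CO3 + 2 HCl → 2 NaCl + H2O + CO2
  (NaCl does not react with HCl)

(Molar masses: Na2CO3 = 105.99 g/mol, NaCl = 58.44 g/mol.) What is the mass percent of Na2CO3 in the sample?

n(HCl) = 0.03386 × 0.3440 = 0.01165 mol
Let x = n(Na2CO3), y = n(NaCl).
Titrant: 2x = 0.01165;  mass: 105.99x + 58.44y = 0.7336
Solving, x = 5.824 × 10^-3 mol, y = 1.990 × 10^-3 mol
mass of Na2CO3 = 5.824 × 10^-3 × 105.99 = 0.6173 g
% Na2CO3 = 0.6173 / 0.7336 × 100 = 84.14 %

84.14 %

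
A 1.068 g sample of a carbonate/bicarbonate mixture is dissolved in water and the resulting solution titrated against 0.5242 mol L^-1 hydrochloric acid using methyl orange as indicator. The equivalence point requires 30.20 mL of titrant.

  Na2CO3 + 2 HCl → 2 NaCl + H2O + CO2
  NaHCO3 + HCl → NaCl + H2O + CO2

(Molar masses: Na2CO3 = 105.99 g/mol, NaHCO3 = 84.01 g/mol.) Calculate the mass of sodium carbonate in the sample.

0.4476 g

n(HCl) = 0.03020 × 0.5242 = 0.01583 mol
Let x = n(Na2CO3), y = n(NaHCO3).
Titrant: 2x + 1y = 0.01583;  mass: 105.99x + 84.01y = 1.068
Solving, x = 4.223 × 10^-3 mol, y = 7.385 × 10^-3 mol
mass of Na2CO3 = 4.223 × 10^-3 × 105.99 = 0.4476 g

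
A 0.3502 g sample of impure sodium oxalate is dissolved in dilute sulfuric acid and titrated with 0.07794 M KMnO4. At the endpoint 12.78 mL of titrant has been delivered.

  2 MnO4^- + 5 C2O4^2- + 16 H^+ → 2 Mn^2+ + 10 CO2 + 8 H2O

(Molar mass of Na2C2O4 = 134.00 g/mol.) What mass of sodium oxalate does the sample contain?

0.3337 g

n(KMnO4) = 0.01278 L × 0.07794 mol/L = 9.961 × 10^-4 mol
From the 5:2 ratio, n(Na2C2O4) = 5/2 × 9.961 × 10^-4 = 2.490 × 10^-3 mol
mass of Na2C2O4 = 2.490 × 10^-3 × 134.00 g/mol = 0.3337 g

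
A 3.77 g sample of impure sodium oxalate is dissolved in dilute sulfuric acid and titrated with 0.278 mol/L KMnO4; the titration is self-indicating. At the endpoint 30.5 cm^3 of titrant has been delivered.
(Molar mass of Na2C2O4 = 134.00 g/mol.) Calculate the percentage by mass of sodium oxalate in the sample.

2 MnO4^- + 5 C2O4^2- + 16 H^+ → 2 Mn^2+ + 10 CO2 + 8 H2O
n(KMnO4) = 0.0305 L × 0.278 mol/L = 8.48 × 10^-3 mol
From the 5:2 ratio, n(Na2C2O4) = 5/2 × 8.48 × 10^-3 = 0.0212 mol
mass of Na2C2O4 = 0.0212 × 134.00 g/mol = 2.84 g
% Na2C2O4 = 2.84 / 3.77 × 100 = 75.3 %

75.3 %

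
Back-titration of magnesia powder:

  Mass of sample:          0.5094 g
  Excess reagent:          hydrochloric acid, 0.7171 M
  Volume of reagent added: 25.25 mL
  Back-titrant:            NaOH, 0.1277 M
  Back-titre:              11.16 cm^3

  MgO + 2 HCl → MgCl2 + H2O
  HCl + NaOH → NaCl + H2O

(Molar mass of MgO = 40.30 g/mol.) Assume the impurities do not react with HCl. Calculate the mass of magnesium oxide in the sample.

n(HCl) added = 0.02525 × 0.7171 = 0.01811 mol
n(NaOH) used in back-titration = 0.01116 × 0.1277 = 1.425 × 10^-3 mol
n(HCl) left over = 1.425 × 10^-3 mol (1:1 ratio)
n(HCl) consumed by analyte = 0.01811 − 1.425 × 10^-3 = 0.01668 mol
From the 1:2 ratio, n(MgO) = 1/2 × 0.01668 = 8.341 × 10^-3 mol
mass of MgO = 8.341 × 10^-3 × 40.30 = 0.3361 g

0.3361 g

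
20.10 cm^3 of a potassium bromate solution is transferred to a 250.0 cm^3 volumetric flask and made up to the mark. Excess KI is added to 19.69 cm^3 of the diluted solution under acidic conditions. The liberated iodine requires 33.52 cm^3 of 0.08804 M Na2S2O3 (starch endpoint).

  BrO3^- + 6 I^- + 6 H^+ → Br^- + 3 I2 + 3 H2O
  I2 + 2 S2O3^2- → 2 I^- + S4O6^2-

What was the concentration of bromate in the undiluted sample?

n(S2O3^2-) = 0.03352 × 0.08804 = 2.951 × 10^-3 mol
n(I2) = n(S2O3^2-)/2 = 1.476 × 10^-3 mol
From the 1:3 ratio, n(BrO3^-) in the aliquot = 1/3 × 1.476 × 10^-3 = 4.919 × 10^-4 mol
[BrO3^-]_dilute = 4.919 × 10^-4 / 0.01969 = 0.02498 mol/L
[BrO3^-]_original = 0.02498 × 250.0/20.10 = 0.3107 mol/L

0.3107 M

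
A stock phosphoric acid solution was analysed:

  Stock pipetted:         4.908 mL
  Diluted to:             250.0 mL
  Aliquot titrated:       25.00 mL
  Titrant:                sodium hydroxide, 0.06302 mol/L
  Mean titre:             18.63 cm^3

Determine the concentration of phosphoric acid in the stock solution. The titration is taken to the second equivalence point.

H3PO4 + 2 NaOH → Na2HPO4 + 2 H2O
n(NaOH) = 0.01863 × 0.06302 = 1.174 × 10^-3 mol
From the 1:2 ratio, n(H3PO4) in the aliquot = 1/2 × 1.174 × 10^-3 = 5.870 × 10^-4 mol
[H3PO4]_dilute = 5.870 × 10^-4 / 0.02500 = 0.02348 mol/L
Dilution factor = 250.0 / 4.908 = 50.94
[H3PO4]_stock = 0.02348 × 50.94 = 1.196 mol/L

1.196 mol/L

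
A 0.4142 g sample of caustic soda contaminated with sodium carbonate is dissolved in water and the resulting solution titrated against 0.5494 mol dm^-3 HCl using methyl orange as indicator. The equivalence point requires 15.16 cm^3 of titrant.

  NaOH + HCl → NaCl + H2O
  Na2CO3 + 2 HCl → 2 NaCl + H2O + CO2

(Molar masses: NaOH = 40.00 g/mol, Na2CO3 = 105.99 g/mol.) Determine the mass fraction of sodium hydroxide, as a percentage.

n(HCl) = 0.01516 × 0.5494 = 8.329 × 10^-3 mol
Let x = n(NaOH), y = n(Na2CO3).
Titrant: 1x + 2y = 8.329 × 10^-3;  mass: 40.00x + 105.99y = 0.4142
Solving, x = 2.092 × 10^-3 mol, y = 3.118 × 10^-3 mol
mass of NaOH = 2.092 × 10^-3 × 40.00 = 0.08369 g
% NaOH = 0.08369 / 0.4142 × 100 = 20.21 %

20.21 %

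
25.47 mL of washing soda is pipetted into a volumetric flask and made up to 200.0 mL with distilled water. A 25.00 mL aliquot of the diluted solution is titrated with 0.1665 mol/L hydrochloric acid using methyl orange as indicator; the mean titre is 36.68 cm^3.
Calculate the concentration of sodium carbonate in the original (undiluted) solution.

Na2CO3 + 2 HCl → 2 NaCl + H2O + CO2
n(HCl) = 0.03668 × 0.1665 = 6.107 × 10^-3 mol
From the 1:2 ratio, n(Na2CO3) in the aliquot = 1/2 × 6.107 × 10^-3 = 3.054 × 10^-3 mol
[Na2CO3]_dilute = 3.054 × 10^-3 / 0.02500 = 0.1221 mol/L
Dilution factor = 200.0 / 25.47 = 7.852
[Na2CO3]_stock = 0.1221 × 7.852 = 0.9591 mol/L

0.9591 mol/L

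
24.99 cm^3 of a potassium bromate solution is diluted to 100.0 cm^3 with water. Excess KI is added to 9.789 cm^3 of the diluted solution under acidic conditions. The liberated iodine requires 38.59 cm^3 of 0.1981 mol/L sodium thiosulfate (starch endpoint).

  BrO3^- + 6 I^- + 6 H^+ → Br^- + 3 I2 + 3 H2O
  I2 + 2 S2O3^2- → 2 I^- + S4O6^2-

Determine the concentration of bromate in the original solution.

n(S2O3^2-) = 0.03859 × 0.1981 = 7.645 × 10^-3 mol
n(I2) = n(S2O3^2-)/2 = 3.822 × 10^-3 mol
From the 1:3 ratio, n(BrO3^-) in the aliquot = 1/3 × 3.822 × 10^-3 = 1.274 × 10^-3 mol
[BrO3^-]_dilute = 1.274 × 10^-3 / 0.009789 = 0.1302 mol/L
[BrO3^-]_original = 0.1302 × 100.0/24.99 = 0.5208 mol/L

0.5208 mol/L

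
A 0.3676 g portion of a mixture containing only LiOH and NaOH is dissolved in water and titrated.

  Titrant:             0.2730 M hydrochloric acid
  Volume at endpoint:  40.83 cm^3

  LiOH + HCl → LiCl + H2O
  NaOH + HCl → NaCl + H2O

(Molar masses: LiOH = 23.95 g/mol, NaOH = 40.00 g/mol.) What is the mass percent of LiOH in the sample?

n(HCl) = 0.04083 × 0.2730 = 0.01115 mol
Let x = n(LiOH), y = n(NaOH).
Titrant: 1x + 1y = 0.01115;  mass: 23.95x + 40.00y = 0.3676
Solving, x = 4.876 × 10^-3 mol, y = 6.270 × 10^-3 mol
mass of LiOH = 4.876 × 10^-3 × 23.95 = 0.1168 g
% LiOH = 0.1168 / 0.3676 × 100 = 31.77 %

31.77 %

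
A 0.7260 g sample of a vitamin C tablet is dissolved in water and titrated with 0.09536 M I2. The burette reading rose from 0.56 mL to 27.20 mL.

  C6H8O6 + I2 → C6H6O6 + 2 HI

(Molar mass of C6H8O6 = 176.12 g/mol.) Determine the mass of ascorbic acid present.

0.4474 g

n(I2) = 0.02664 L × 0.09536 mol/L = 2.540 × 10^-3 mol
n(C6H8O6) = 2.540 × 10^-3 mol (1:1 ratio)
mass of C6H8O6 = 2.540 × 10^-3 × 176.12 g/mol = 0.4474 g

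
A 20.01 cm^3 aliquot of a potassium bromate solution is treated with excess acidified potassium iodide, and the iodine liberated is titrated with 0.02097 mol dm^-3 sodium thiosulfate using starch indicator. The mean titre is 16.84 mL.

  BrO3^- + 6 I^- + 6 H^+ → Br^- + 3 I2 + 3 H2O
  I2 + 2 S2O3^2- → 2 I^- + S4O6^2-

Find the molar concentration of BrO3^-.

0.002941 mol/L

n(S2O3^2-) = 0.01684 × 0.02097 = 3.531 × 10^-4 mol
n(I2) = n(S2O3^2-)/2 = 1.766 × 10^-4 mol
From the 1:3 ratio, n(BrO3^-) in the aliquot = 1/3 × 1.766 × 10^-4 = 5.886 × 10^-5 mol
[BrO3^-] = 5.886 × 10^-5 / 0.02001 = 0.002941 mol/L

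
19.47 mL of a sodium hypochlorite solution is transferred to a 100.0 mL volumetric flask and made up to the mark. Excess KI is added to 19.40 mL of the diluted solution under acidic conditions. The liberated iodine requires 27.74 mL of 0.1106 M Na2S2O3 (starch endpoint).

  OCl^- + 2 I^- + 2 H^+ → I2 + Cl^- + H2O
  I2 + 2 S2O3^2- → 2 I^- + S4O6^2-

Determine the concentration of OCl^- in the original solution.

0.4061 M

n(S2O3^2-) = 0.02774 × 0.1106 = 3.068 × 10^-3 mol
n(I2) = n(S2O3^2-)/2 = 1.534 × 10^-3 mol
n(OCl^-) in the aliquot = 1.534 × 10^-3 mol (1:1 ratio)
[OCl^-]_dilute = 1.534 × 10^-3 / 0.01940 = 0.07907 mol/L
[OCl^-]_original = 0.07907 × 100.0/19.47 = 0.4061 mol/L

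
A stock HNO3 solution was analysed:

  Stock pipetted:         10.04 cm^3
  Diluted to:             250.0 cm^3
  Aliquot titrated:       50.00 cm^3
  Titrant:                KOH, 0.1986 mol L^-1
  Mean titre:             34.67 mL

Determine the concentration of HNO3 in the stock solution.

3.429 mol/L

HNO3 + KOH → KNO3 + H2O
n(KOH) = 0.03467 × 0.1986 = 6.885 × 10^-3 mol
n(HNO3) in the aliquot = 6.885 × 10^-3 mol (1:1 ratio)
[HNO3]_dilute = 6.885 × 10^-3 / 0.05000 = 0.1377 mol/L
Dilution factor = 250.0 / 10.04 = 24.90
[HNO3]_stock = 0.1377 × 24.90 = 3.429 mol/L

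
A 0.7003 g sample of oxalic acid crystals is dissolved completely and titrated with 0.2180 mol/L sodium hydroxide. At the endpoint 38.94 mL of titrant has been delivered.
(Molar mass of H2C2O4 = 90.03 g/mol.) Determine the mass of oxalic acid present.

H2C2O4 + 2 NaOH → Na2C2O4 + 2 H2O
n(NaOH) = 0.03894 L × 0.2180 mol/L = 8.489 × 10^-3 mol
From the 1:2 ratio, n(H2C2O4) = 1/2 × 8.489 × 10^-3 = 4.244 × 10^-3 mol
mass of H2C2O4 = 4.244 × 10^-3 × 90.03 g/mol = 0.3821 g

0.3821 g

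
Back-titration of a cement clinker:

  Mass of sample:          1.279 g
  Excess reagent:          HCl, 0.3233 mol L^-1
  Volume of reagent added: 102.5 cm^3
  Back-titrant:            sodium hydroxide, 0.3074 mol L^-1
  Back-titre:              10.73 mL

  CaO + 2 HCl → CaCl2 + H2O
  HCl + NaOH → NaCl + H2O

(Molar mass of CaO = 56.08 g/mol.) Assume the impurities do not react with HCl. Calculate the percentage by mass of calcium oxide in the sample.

65.42 %

n(HCl) added = 0.1025 × 0.3233 = 0.03314 mol
n(NaOH) used in back-titration = 0.01073 × 0.3074 = 3.298 × 10^-3 mol
n(HCl) left over = 3.298 × 10^-3 mol (1:1 ratio)
n(HCl) consumed by analyte = 0.03314 − 3.298 × 10^-3 = 0.02984 mol
From the 1:2 ratio, n(CaO) = 1/2 × 0.02984 = 0.01492 mol
mass of CaO = 0.01492 × 56.08 = 0.8367 g
% CaO = 0.8367 / 1.279 × 100 = 65.42 %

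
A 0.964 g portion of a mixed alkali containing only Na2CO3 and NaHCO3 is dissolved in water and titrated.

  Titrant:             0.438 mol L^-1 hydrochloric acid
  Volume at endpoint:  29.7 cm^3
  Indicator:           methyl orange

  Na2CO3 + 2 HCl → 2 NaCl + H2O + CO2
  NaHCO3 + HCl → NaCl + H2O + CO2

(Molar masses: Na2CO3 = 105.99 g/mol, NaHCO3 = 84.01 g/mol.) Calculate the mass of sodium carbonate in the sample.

n(HCl) = 0.0297 × 0.438 = 0.0130 mol
Let x = n(Na2CO3), y = n(NaHCO3).
Titrant: 2x + 1y = 0.0130;  mass: 105.99x + 84.01y = 0.964
Solving, x = 2.08 × 10^-3 mol, y = 8.85 × 10^-3 mol
mass of Na2CO3 = 2.08 × 10^-3 × 105.99 = 0.220 g

0.220 g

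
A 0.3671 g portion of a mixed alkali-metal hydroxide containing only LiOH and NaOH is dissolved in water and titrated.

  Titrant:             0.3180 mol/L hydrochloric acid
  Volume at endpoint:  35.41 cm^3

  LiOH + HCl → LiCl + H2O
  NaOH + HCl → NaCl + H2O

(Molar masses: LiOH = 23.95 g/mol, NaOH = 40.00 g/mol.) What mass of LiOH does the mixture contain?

0.1243 g

n(HCl) = 0.03541 × 0.3180 = 0.01126 mol
Let x = n(LiOH), y = n(NaOH).
Titrant: 1x + 1y = 0.01126;  mass: 23.95x + 40.00y = 0.3671
Solving, x = 5.191 × 10^-3 mol, y = 6.069 × 10^-3 mol
mass of LiOH = 5.191 × 10^-3 × 23.95 = 0.1243 g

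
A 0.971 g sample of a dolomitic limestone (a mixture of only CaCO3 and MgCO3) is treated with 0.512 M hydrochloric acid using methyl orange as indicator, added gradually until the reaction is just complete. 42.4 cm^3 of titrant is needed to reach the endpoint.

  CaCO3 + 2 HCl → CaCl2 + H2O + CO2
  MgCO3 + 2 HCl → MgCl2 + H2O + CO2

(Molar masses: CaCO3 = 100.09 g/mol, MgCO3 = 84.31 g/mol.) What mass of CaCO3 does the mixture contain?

0.354 g

n(HCl) = 0.0424 × 0.512 = 0.0217 mol
Let x = n(CaCO3), y = n(MgCO3).
Titrant: 2x + 2y = 0.0217;  mass: 100.09x + 84.31y = 0.971
Solving, x = 3.54 × 10^-3 mol, y = 7.31 × 10^-3 mol
mass of CaCO3 = 3.54 × 10^-3 × 100.09 = 0.354 g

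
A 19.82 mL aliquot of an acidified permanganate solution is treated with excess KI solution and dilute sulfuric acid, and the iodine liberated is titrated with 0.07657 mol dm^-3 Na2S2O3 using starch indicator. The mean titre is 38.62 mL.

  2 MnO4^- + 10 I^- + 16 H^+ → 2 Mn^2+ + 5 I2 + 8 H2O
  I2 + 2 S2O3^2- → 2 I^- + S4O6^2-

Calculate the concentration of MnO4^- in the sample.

0.02984 mol/L

n(S2O3^2-) = 0.03862 × 0.07657 = 2.957 × 10^-3 mol
n(I2) = n(S2O3^2-)/2 = 1.479 × 10^-3 mol
From the 2:5 ratio, n(MnO4^-) in the aliquot = 2/5 × 1.479 × 10^-3 = 5.914 × 10^-4 mol
[MnO4^-] = 5.914 × 10^-4 / 0.01982 = 0.02984 mol/L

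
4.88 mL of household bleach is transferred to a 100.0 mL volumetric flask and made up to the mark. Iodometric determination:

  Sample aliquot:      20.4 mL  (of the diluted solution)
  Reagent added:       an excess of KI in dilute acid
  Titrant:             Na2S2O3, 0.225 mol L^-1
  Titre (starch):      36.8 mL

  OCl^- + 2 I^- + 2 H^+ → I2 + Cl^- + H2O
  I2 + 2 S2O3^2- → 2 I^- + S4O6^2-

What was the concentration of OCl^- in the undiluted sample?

n(S2O3^2-) = 0.0368 × 0.225 = 8.28 × 10^-3 mol
n(I2) = n(S2O3^2-)/2 = 4.14 × 10^-3 mol
n(OCl^-) in the aliquot = 4.14 × 10^-3 mol (1:1 ratio)
[OCl^-]_dilute = 4.14 × 10^-3 / 0.0204 = 0.203 mol/L
[OCl^-]_original = 0.203 × 100.0/4.88 = 4.16 mol/L

4.16 mol/L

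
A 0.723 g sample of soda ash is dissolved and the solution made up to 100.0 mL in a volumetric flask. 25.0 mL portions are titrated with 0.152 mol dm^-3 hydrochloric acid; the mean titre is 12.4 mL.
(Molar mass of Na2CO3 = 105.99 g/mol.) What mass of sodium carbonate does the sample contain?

Na2CO3 + 2 HCl → 2 NaCl + H2O + CO2
n(HCl) per titration = 0.0124 × 0.152 = 1.88 × 10^-3 mol
From the 1:2 ratio, n(Na2CO3) in each aliquot = 1/2 × 1.88 × 10^-3 = 9.42 × 10^-4 mol
n(Na2CO3) in the whole flask = 9.42 × 10^-4 × 100.0/25.0 = 3.77 × 10^-3 mol
mass of Na2CO3 = 3.77 × 10^-3 × 105.99 = 0.400 g

0.400 g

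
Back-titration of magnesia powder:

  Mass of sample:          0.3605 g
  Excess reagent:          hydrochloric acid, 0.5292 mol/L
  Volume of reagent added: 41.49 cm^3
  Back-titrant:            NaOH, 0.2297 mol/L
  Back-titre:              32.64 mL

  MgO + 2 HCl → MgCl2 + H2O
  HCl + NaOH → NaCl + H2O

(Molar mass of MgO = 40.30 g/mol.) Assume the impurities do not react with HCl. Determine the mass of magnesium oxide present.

n(HCl) added = 0.04149 × 0.5292 = 0.02196 mol
n(NaOH) used in back-titration = 0.03264 × 0.2297 = 7.497 × 10^-3 mol
n(HCl) left over = 7.497 × 10^-3 mol (1:1 ratio)
n(HCl) consumed by analyte = 0.02196 − 7.497 × 10^-3 = 0.01446 mol
From the 1:2 ratio, n(MgO) = 1/2 × 0.01446 = 7.230 × 10^-3 mol
mass of MgO = 7.230 × 10^-3 × 40.30 = 0.2914 g

0.2914 g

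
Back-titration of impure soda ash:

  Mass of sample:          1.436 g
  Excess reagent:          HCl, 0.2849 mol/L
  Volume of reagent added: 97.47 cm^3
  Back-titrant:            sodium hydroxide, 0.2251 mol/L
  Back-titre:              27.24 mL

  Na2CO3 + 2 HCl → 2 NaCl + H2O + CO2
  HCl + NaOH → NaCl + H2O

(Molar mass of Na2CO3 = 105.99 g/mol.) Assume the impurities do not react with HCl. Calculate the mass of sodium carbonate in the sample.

n(HCl) added = 0.09747 × 0.2849 = 0.02777 mol
n(NaOH) used in back-titration = 0.02724 × 0.2251 = 6.132 × 10^-3 mol
n(HCl) left over = 6.132 × 10^-3 mol (1:1 ratio)
n(HCl) consumed by analyte = 0.02777 − 6.132 × 10^-3 = 0.02164 mol
From the 1:2 ratio, n(Na2CO3) = 1/2 × 0.02164 = 0.01082 mol
mass of Na2CO3 = 0.01082 × 105.99 = 1.147 g

1.147 g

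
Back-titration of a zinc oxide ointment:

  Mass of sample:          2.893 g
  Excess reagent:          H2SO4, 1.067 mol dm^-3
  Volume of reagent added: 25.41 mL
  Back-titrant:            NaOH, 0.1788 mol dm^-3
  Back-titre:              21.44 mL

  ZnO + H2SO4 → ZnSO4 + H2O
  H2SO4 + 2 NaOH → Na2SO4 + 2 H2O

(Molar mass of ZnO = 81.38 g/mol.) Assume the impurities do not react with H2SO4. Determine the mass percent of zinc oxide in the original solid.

70.88 %

n(H2SO4) added = 0.02541 × 1.067 = 0.02711 mol
n(NaOH) used in back-titration = 0.02144 × 0.1788 = 3.833 × 10^-3 mol
From the 1:2 ratio, n(H2SO4) left over = 1/2 × 3.833 × 10^-3 = 1.917 × 10^-3 mol
n(H2SO4) consumed by analyte = 0.02711 − 1.917 × 10^-3 = 0.02520 mol
n(ZnO) = 0.02520 mol (1:1 ratio)
mass of ZnO = 0.02520 × 81.38 = 2.050 g
% ZnO = 2.050 / 2.893 × 100 = 70.88 %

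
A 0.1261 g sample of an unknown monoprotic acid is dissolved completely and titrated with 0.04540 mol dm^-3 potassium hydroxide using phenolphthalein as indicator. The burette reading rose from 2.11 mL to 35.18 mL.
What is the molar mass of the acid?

83.99 g/mol

n(KOH) = 0.03307 L × 0.04540 mol/L = 1.501 × 10^-3 mol
n(HA) = 1.501 × 10^-3 mol (1:1 ratio)
M = m / n = 0.1261 g / 1.501 × 10^-3 mol = 83.99 g/mol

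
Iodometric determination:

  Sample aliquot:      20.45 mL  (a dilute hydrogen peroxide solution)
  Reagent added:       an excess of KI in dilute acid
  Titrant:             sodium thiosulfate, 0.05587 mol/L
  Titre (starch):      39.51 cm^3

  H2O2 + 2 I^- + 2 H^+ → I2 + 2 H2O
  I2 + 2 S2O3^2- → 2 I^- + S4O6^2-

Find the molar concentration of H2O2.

0.05397 mol/L

n(S2O3^2-) = 0.03951 × 0.05587 = 2.207 × 10^-3 mol
n(I2) = n(S2O3^2-)/2 = 1.104 × 10^-3 mol
n(H2O2) in the aliquot = 1.104 × 10^-3 mol (1:1 ratio)
[H2O2] = 1.104 × 10^-3 / 0.02045 = 0.05397 mol/L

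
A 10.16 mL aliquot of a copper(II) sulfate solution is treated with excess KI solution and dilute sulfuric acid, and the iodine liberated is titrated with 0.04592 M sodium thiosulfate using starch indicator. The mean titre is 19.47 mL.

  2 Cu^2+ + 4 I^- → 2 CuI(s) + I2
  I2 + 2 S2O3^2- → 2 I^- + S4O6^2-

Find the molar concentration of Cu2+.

0.08800 M

n(S2O3^2-) = 0.01947 × 0.04592 = 8.941 × 10^-4 mol
n(I2) = n(S2O3^2-)/2 = 4.470 × 10^-4 mol
From the 2:1 ratio, n(Cu2+) in the aliquot = 2/1 × 4.470 × 10^-4 = 8.941 × 10^-4 mol
[Cu2+] = 8.941 × 10^-4 / 0.01016 = 0.08800 mol/L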